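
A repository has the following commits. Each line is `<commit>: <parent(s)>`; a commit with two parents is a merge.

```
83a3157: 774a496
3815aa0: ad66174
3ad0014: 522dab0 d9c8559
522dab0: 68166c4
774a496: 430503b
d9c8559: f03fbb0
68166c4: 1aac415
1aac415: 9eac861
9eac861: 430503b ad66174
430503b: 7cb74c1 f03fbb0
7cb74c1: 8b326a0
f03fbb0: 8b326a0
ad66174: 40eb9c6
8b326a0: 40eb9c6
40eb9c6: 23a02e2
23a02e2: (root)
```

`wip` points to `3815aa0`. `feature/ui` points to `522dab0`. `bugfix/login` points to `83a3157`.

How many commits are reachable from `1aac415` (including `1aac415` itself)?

9

Walking parent pointers from 1aac415: reachable set = {1aac415, 23a02e2, 40eb9c6, 430503b, 7cb74c1, 8b326a0, 9eac861, ad66174, f03fbb0}.
That is 9 commits.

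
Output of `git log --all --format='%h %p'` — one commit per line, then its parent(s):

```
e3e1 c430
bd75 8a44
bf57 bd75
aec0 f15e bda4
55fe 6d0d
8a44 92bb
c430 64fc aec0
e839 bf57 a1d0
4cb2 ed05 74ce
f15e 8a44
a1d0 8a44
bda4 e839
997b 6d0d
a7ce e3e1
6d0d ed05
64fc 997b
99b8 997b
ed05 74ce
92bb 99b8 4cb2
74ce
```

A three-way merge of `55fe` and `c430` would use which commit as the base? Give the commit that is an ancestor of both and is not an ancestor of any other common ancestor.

Ancestors of 55fe: {55fe, 6d0d, 74ce, ed05}.
Ancestors of c430: {4cb2, 64fc, 6d0d, 74ce, 8a44, 92bb, 997b, 99b8, a1d0, aec0, bd75, bda4, bf57, c430, e839, ed05, f15e}.
Common ancestors: {6d0d, 74ce, ed05}.
Among these, 6d0d is not an ancestor of any other common ancestor — it is the merge base.

6d0d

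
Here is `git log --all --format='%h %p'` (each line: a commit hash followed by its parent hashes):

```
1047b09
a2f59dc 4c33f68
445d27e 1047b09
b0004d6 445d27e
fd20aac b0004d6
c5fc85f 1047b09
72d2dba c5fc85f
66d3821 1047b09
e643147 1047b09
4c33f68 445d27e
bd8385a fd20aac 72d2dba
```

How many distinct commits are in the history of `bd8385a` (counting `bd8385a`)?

Walking parent pointers from bd8385a: reachable set = {1047b09, 445d27e, 72d2dba, b0004d6, bd8385a, c5fc85f, fd20aac}.
That is 7 commits.

7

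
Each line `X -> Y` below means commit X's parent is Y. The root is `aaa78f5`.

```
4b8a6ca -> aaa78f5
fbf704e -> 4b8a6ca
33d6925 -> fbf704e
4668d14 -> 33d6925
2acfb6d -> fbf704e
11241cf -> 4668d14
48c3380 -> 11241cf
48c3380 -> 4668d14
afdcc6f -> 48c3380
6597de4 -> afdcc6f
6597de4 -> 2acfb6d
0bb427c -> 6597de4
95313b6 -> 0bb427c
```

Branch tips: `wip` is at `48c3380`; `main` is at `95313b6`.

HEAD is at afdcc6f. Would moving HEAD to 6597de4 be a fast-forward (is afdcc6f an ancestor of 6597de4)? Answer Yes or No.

Yes

A fast-forward from afdcc6f to 6597de4 is possible iff afdcc6f is an ancestor of 6597de4.
Ancestors of 6597de4: {11241cf, 2acfb6d, 33d6925, 4668d14, 48c3380, 4b8a6ca, 6597de4, aaa78f5, afdcc6f, fbf704e}.
afdcc6f is among them, so fast-forward is possible.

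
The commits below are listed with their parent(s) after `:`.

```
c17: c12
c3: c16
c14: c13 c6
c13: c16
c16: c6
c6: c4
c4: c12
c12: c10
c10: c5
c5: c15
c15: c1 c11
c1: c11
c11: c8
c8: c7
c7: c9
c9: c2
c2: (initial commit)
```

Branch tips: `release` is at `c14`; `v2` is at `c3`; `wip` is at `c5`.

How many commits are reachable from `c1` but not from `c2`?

5

Reachable from c1: {c1, c11, c2, c7, c8, c9}.
Reachable from c2: {c2}.
In c1's history but not c2's: {c1, c11, c7, c8, c9} — 5 commits.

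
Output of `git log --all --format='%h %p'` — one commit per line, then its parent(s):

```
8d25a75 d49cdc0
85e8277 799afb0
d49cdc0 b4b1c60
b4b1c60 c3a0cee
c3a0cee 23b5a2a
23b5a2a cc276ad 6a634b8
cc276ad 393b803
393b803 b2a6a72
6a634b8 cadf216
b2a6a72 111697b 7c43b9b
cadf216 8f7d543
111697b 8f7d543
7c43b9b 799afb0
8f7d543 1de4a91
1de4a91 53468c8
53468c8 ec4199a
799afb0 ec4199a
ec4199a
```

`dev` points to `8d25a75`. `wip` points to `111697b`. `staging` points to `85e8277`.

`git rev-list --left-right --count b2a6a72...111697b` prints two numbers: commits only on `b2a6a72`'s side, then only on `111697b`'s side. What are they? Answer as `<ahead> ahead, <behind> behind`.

3 ahead, 0 behind

Reachable from b2a6a72: {111697b, 1de4a91, 53468c8, 799afb0, 7c43b9b, 8f7d543, b2a6a72, ec4199a}.
Reachable from 111697b: {111697b, 1de4a91, 53468c8, 8f7d543, ec4199a}.
Only in b2a6a72's history (ahead): {799afb0, 7c43b9b, b2a6a72} — 3.
Only in 111697b's history (behind): {} — 0.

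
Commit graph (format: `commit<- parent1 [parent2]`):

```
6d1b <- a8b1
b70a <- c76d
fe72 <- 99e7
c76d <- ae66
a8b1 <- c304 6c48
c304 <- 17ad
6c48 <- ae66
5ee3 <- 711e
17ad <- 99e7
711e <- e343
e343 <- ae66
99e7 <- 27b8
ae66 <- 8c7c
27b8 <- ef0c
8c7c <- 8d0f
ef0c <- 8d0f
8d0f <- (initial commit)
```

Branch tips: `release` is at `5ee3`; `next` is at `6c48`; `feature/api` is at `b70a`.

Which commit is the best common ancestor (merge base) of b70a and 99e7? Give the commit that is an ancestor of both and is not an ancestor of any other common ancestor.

8d0f

Ancestors of b70a: {8c7c, 8d0f, ae66, b70a, c76d}.
Ancestors of 99e7: {27b8, 8d0f, 99e7, ef0c}.
Common ancestors: {8d0f}.
The only common ancestor is 8d0f, so it is the merge base.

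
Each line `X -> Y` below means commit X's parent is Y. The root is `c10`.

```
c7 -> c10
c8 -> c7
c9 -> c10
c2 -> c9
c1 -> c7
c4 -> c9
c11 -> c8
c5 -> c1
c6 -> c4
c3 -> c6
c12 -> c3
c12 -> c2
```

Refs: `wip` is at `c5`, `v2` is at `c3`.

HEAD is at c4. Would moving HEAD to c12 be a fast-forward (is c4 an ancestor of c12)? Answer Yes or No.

Yes

A fast-forward from c4 to c12 is possible iff c4 is an ancestor of c12.
Ancestors of c12: {c10, c12, c2, c3, c4, c6, c9}.
c4 is among them, so fast-forward is possible.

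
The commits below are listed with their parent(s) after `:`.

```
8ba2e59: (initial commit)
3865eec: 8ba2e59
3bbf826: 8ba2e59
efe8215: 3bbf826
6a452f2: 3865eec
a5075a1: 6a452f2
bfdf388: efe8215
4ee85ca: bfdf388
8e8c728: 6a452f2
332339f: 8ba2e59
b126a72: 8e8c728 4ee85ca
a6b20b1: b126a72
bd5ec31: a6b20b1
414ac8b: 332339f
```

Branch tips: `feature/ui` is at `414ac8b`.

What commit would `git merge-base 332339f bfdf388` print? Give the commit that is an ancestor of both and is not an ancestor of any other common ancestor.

Ancestors of 332339f: {332339f, 8ba2e59}.
Ancestors of bfdf388: {3bbf826, 8ba2e59, bfdf388, efe8215}.
Common ancestors: {8ba2e59}.
The only common ancestor is 8ba2e59, so it is the merge base.

8ba2e59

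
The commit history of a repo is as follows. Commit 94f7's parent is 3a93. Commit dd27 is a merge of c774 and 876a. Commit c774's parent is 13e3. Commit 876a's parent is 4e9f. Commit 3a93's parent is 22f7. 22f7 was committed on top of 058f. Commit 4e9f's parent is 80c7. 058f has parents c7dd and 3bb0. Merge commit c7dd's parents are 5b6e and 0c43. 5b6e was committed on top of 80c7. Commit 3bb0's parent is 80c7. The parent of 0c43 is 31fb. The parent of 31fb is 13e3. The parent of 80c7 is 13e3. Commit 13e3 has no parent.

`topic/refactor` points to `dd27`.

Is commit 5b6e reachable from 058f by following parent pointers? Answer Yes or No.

Yes

Ancestors of 058f (commits reachable by following parents): {058f, 0c43, 13e3, 31fb, 3bb0, 5b6e, 80c7, c7dd}.
5b6e is in that set, so it is an ancestor of 058f.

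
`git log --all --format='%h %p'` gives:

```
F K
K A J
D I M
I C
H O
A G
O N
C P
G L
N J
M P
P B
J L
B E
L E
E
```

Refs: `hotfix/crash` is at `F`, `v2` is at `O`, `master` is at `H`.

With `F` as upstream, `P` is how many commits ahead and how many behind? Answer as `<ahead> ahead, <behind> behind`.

2 ahead, 6 behind

Reachable from P: {B, E, P}.
Reachable from F: {A, E, F, G, J, K, L}.
Only in P's history (ahead): {B, P} — 2.
Only in F's history (behind): {A, F, G, J, K, L} — 6.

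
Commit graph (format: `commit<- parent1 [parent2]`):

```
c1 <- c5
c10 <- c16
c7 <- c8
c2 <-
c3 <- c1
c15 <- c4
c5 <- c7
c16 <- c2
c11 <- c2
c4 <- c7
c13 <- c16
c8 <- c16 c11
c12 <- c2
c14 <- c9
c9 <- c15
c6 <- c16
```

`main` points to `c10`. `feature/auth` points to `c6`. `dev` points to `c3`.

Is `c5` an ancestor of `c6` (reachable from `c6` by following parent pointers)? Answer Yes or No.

Ancestors of c6: {c16, c2, c6}.
c5 is not in that set, so it is not an ancestor of c6.

No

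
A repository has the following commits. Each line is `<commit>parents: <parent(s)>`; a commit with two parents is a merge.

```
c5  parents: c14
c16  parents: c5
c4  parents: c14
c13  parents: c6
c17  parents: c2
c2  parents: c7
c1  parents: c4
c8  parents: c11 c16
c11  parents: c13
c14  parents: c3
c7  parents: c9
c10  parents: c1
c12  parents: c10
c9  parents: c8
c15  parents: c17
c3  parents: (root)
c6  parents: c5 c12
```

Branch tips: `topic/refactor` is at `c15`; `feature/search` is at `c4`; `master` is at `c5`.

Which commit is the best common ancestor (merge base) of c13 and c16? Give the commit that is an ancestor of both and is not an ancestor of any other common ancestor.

Ancestors of c13: {c1, c10, c12, c13, c14, c3, c4, c5, c6}.
Ancestors of c16: {c14, c16, c3, c5}.
Common ancestors: {c14, c3, c5}.
Among these, c5 is not an ancestor of any other common ancestor — it is the merge base.

c5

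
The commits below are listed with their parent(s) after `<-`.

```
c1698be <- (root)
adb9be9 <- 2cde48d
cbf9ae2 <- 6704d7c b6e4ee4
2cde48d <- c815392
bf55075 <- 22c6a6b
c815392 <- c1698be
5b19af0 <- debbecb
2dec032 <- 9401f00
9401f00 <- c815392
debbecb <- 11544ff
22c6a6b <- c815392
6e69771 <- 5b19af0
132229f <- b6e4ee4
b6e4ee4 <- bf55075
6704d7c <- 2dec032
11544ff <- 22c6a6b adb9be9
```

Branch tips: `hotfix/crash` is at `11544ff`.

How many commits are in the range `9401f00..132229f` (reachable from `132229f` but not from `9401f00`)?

Reachable from 132229f: {132229f, 22c6a6b, b6e4ee4, bf55075, c1698be, c815392}.
Reachable from 9401f00: {9401f00, c1698be, c815392}.
In 132229f's history but not 9401f00's: {132229f, 22c6a6b, b6e4ee4, bf55075} — 4 commits.

4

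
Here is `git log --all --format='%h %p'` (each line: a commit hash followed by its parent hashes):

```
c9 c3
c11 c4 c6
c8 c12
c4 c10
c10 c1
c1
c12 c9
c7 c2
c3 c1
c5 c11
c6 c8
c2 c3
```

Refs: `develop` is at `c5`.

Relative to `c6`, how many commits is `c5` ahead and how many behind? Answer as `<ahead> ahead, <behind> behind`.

4 ahead, 0 behind

Reachable from c5: {c1, c10, c11, c12, c3, c4, c5, c6, c8, c9}.
Reachable from c6: {c1, c12, c3, c6, c8, c9}.
Only in c5's history (ahead): {c10, c11, c4, c5} — 4.
Only in c6's history (behind): {} — 0.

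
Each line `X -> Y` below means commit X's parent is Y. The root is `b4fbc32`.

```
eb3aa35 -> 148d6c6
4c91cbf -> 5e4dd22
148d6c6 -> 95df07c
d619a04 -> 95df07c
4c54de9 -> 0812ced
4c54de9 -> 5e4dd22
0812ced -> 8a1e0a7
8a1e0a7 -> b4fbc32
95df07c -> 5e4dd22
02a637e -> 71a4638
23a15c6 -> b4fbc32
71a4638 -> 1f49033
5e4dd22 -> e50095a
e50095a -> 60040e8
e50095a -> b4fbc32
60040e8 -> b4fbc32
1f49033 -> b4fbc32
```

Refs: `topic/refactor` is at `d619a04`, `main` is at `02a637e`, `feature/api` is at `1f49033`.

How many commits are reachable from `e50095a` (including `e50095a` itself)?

3

Walking parent pointers from e50095a: reachable set = {60040e8, b4fbc32, e50095a}.
That is 3 commits.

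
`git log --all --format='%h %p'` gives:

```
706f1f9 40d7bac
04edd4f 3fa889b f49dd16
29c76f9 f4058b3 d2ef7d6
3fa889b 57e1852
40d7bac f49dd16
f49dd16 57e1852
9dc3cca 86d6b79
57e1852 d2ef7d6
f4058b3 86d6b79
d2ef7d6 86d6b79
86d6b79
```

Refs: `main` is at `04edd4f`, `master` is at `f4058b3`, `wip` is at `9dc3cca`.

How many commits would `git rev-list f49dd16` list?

4

Walking parent pointers from f49dd16: reachable set = {57e1852, 86d6b79, d2ef7d6, f49dd16}.
That is 4 commits.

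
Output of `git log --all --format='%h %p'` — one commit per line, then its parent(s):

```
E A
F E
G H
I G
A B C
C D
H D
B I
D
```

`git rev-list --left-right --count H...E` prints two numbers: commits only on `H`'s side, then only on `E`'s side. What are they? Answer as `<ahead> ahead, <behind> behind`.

0 ahead, 6 behind

Reachable from H: {D, H}.
Reachable from E: {A, B, C, D, E, G, H, I}.
Only in H's history (ahead): {} — 0.
Only in E's history (behind): {A, B, C, E, G, I} — 6.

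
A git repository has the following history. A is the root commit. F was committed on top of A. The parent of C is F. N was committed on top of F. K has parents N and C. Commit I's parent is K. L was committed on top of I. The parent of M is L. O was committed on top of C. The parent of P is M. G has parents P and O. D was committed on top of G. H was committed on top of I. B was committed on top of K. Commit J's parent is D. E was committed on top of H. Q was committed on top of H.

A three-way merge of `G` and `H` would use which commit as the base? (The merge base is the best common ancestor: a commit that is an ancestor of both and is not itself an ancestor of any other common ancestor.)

Ancestors of G: {A, C, F, G, I, K, L, M, N, O, P}.
Ancestors of H: {A, C, F, H, I, K, N}.
Common ancestors: {A, C, F, I, K, N}.
Among these, I is not an ancestor of any other common ancestor — it is the merge base.

I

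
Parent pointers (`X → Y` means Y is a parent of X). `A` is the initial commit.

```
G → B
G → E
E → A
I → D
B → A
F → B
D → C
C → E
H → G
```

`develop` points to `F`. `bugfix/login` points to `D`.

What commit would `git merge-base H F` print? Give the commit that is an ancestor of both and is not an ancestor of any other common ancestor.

B

Ancestors of H: {A, B, E, G, H}.
Ancestors of F: {A, B, F}.
Common ancestors: {A, B}.
Among these, B is not an ancestor of any other common ancestor — it is the merge base.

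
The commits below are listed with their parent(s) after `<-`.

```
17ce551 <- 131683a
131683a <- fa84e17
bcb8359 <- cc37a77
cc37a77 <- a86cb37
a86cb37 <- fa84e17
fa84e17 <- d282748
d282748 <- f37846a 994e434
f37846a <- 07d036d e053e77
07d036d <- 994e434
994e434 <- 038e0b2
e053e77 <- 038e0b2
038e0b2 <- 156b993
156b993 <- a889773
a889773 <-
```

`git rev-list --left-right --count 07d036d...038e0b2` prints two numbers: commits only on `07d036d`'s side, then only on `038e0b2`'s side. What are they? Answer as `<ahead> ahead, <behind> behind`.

2 ahead, 0 behind

Reachable from 07d036d: {038e0b2, 07d036d, 156b993, 994e434, a889773}.
Reachable from 038e0b2: {038e0b2, 156b993, a889773}.
Only in 07d036d's history (ahead): {07d036d, 994e434} — 2.
Only in 038e0b2's history (behind): {} — 0.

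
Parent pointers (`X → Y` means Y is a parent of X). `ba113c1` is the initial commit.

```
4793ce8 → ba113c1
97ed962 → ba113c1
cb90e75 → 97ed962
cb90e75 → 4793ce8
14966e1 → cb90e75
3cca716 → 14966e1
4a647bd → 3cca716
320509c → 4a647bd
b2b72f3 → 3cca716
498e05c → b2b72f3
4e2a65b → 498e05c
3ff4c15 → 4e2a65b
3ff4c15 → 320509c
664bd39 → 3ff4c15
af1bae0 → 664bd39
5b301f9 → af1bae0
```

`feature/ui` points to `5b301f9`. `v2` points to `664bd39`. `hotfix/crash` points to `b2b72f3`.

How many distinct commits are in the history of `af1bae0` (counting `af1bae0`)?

14

Walking parent pointers from af1bae0: reachable set = {14966e1, 320509c, 3cca716, 3ff4c15, 4793ce8, 498e05c, 4a647bd, 4e2a65b, 664bd39, 97ed962, af1bae0, b2b72f3, ba113c1, cb90e75}.
That is 14 commits.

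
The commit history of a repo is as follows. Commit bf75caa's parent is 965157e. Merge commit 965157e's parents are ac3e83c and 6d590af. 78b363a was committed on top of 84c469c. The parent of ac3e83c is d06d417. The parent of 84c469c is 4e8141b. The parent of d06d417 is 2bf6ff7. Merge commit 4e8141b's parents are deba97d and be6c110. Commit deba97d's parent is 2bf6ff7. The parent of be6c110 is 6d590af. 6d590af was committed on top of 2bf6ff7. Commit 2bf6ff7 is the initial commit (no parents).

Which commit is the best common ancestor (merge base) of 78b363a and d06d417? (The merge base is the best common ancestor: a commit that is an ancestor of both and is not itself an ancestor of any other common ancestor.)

2bf6ff7

Ancestors of 78b363a: {2bf6ff7, 4e8141b, 6d590af, 78b363a, 84c469c, be6c110, deba97d}.
Ancestors of d06d417: {2bf6ff7, d06d417}.
Common ancestors: {2bf6ff7}.
The only common ancestor is 2bf6ff7, so it is the merge base.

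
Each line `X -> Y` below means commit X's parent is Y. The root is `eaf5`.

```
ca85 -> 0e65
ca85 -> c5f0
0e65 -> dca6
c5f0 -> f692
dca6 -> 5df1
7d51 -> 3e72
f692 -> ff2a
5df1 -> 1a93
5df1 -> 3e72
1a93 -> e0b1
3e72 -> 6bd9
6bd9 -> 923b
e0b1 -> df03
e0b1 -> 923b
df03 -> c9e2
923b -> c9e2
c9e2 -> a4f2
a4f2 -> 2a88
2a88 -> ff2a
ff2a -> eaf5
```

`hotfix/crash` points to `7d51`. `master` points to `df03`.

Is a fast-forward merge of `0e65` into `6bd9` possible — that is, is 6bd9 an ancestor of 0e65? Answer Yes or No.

A fast-forward from 6bd9 to 0e65 is possible iff 6bd9 is an ancestor of 0e65.
Ancestors of 0e65: {0e65, 1a93, 2a88, 3e72, 5df1, 6bd9, 923b, a4f2, c9e2, dca6, df03, e0b1, eaf5, ff2a}.
6bd9 is among them, so fast-forward is possible.

Yes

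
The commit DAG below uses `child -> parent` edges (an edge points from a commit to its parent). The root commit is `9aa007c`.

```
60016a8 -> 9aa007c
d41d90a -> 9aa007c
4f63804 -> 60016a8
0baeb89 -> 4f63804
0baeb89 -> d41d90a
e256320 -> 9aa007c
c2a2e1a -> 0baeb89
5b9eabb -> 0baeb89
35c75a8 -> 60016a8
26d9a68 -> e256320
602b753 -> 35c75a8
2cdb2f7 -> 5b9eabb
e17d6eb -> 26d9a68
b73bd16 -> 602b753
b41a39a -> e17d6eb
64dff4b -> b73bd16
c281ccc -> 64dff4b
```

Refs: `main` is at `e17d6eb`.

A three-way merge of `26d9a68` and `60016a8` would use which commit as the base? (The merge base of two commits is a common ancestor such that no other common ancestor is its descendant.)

Ancestors of 26d9a68: {26d9a68, 9aa007c, e256320}.
Ancestors of 60016a8: {60016a8, 9aa007c}.
Common ancestors: {9aa007c}.
The only common ancestor is 9aa007c, so it is the merge base.

9aa007c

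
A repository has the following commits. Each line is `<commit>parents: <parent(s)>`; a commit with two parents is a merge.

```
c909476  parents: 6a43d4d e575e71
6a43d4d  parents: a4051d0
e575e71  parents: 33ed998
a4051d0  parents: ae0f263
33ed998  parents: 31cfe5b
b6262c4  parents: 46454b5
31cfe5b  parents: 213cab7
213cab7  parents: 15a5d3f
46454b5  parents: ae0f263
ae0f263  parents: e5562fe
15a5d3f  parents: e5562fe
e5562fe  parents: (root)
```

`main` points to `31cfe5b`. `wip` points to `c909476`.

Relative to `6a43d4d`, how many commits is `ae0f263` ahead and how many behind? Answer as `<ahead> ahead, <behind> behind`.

0 ahead, 2 behind

Reachable from ae0f263: {ae0f263, e5562fe}.
Reachable from 6a43d4d: {6a43d4d, a4051d0, ae0f263, e5562fe}.
Only in ae0f263's history (ahead): {} — 0.
Only in 6a43d4d's history (behind): {6a43d4d, a4051d0} — 2.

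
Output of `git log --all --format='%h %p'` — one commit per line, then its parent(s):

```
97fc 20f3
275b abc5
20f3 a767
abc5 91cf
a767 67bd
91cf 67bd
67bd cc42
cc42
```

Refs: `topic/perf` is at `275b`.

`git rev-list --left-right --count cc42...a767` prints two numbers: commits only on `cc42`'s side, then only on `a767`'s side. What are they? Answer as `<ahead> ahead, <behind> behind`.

0 ahead, 2 behind

Reachable from cc42: {cc42}.
Reachable from a767: {67bd, a767, cc42}.
Only in cc42's history (ahead): {} — 0.
Only in a767's history (behind): {67bd, a767} — 2.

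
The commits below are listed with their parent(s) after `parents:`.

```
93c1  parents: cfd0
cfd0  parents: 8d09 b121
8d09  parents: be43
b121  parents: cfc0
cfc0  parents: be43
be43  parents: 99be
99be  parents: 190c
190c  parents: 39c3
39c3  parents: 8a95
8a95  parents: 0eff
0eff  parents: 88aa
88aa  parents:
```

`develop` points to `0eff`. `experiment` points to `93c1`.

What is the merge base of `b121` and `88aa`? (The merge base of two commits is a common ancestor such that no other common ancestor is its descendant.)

88aa

Ancestors of b121: {0eff, 190c, 39c3, 88aa, 8a95, 99be, b121, be43, cfc0}.
Ancestors of 88aa: {88aa}.
Common ancestors: {88aa}.
The only common ancestor is 88aa, so it is the merge base.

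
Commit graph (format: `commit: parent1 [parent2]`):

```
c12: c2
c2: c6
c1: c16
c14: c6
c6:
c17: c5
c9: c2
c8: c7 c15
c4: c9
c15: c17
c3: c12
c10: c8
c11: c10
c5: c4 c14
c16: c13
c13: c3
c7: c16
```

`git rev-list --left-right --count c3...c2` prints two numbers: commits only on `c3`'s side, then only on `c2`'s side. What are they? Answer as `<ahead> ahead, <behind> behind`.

Reachable from c3: {c12, c2, c3, c6}.
Reachable from c2: {c2, c6}.
Only in c3's history (ahead): {c12, c3} — 2.
Only in c2's history (behind): {} — 0.

2 ahead, 0 behind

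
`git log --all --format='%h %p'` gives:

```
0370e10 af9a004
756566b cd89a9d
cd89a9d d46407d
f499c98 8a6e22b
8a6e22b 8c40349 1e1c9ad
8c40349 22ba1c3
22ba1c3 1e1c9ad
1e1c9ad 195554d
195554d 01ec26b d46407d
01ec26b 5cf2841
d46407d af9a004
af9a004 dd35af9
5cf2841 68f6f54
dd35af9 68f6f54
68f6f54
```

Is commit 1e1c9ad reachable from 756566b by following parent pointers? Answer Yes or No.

Ancestors of 756566b: {68f6f54, 756566b, af9a004, cd89a9d, d46407d, dd35af9}.
1e1c9ad is not in that set, so it is not an ancestor of 756566b.

No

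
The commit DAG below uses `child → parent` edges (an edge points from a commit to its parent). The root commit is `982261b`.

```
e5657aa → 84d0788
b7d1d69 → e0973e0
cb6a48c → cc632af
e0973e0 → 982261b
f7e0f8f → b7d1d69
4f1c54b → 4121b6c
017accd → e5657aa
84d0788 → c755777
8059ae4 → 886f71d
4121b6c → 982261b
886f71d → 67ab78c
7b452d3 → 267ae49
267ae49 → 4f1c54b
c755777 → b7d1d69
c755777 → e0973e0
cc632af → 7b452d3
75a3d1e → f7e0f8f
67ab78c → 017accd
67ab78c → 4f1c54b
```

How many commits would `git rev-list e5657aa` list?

Walking parent pointers from e5657aa: reachable set = {84d0788, 982261b, b7d1d69, c755777, e0973e0, e5657aa}.
That is 6 commits.

6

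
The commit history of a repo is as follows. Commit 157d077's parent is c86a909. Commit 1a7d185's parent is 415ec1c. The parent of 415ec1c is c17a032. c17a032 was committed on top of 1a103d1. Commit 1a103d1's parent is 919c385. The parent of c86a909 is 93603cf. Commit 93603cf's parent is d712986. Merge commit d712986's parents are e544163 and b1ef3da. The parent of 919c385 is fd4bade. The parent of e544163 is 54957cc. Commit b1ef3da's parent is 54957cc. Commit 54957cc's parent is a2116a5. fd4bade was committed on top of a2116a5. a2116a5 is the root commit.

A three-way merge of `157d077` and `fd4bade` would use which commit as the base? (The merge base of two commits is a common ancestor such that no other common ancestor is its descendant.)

Ancestors of 157d077: {157d077, 54957cc, 93603cf, a2116a5, b1ef3da, c86a909, d712986, e544163}.
Ancestors of fd4bade: {a2116a5, fd4bade}.
Common ancestors: {a2116a5}.
The only common ancestor is a2116a5, so it is the merge base.

a2116a5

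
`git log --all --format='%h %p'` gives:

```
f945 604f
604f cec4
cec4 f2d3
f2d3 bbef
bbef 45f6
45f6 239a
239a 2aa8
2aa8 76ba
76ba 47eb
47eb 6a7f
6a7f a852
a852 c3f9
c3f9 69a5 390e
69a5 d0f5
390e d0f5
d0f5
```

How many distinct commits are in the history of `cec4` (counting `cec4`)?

14

Walking parent pointers from cec4: reachable set = {239a, 2aa8, 390e, 45f6, 47eb, 69a5, 6a7f, 76ba, a852, bbef, c3f9, cec4, d0f5, f2d3}.
That is 14 commits.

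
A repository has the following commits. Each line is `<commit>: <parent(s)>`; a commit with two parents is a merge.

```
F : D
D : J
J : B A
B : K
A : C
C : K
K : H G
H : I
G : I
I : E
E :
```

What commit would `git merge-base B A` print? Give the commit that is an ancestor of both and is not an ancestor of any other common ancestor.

K

Ancestors of B: {B, E, G, H, I, K}.
Ancestors of A: {A, C, E, G, H, I, K}.
Common ancestors: {E, G, H, I, K}.
Among these, K is not an ancestor of any other common ancestor — it is the merge base.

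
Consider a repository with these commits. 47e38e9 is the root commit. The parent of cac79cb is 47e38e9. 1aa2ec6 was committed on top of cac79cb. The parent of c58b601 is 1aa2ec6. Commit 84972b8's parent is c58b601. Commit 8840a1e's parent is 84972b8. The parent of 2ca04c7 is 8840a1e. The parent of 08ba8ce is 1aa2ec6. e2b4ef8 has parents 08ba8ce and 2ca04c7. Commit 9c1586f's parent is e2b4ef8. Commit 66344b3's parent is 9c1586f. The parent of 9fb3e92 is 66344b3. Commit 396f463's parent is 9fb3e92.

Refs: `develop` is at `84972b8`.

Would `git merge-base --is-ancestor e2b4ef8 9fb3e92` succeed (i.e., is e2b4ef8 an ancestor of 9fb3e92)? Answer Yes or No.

Ancestors of 9fb3e92 (commits reachable by following parents): {08ba8ce, 1aa2ec6, 2ca04c7, 47e38e9, 66344b3, 84972b8, 8840a1e, 9c1586f, 9fb3e92, c58b601, cac79cb, e2b4ef8}.
e2b4ef8 is in that set, so it is an ancestor of 9fb3e92.

Yes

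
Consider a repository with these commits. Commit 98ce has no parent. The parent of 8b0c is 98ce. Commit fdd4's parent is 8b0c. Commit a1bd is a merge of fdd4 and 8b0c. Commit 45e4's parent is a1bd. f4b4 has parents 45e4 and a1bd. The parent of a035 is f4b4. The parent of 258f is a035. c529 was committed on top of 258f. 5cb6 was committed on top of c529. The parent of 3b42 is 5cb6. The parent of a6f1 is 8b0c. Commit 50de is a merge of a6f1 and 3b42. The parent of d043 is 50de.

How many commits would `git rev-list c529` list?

9

Walking parent pointers from c529: reachable set = {258f, 45e4, 8b0c, 98ce, a035, a1bd, c529, f4b4, fdd4}.
That is 9 commits.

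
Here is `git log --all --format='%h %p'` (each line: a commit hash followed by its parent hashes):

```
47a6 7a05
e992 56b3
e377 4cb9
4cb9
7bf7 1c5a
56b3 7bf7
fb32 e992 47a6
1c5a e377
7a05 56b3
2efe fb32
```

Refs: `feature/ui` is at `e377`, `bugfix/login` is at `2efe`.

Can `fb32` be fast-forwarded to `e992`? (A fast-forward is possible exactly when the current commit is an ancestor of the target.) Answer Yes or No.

A fast-forward from fb32 to e992 is possible iff fb32 is an ancestor of e992.
Ancestors of e992: {1c5a, 4cb9, 56b3, 7bf7, e377, e992}.
fb32 is not among them, so fast-forward is not possible.

No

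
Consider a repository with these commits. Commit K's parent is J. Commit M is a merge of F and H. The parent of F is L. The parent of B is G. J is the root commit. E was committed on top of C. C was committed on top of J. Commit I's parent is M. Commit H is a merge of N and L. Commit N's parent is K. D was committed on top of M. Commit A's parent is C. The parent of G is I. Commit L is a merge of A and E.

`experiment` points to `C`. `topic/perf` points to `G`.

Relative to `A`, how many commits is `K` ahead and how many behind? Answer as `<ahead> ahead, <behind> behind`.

Reachable from K: {J, K}.
Reachable from A: {A, C, J}.
Only in K's history (ahead): {K} — 1.
Only in A's history (behind): {A, C} — 2.

1 ahead, 2 behind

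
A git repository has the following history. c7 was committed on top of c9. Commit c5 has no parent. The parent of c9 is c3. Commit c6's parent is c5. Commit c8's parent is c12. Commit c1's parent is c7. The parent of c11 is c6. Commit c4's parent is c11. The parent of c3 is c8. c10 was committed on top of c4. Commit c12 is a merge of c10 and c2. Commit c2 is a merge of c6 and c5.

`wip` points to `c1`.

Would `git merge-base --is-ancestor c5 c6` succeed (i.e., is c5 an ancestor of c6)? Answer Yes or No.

Yes

Ancestors of c6 (commits reachable by following parents): {c5, c6}.
c5 is in that set, so it is an ancestor of c6.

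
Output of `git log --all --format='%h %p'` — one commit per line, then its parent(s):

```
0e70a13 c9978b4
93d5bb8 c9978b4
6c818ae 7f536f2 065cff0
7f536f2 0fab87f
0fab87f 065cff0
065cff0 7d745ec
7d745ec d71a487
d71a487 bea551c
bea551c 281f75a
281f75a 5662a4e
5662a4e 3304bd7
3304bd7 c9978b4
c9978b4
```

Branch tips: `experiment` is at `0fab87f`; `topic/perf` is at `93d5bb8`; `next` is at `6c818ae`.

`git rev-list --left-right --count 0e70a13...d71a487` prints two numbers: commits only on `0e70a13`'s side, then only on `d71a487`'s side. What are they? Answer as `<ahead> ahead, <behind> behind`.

1 ahead, 5 behind

Reachable from 0e70a13: {0e70a13, c9978b4}.
Reachable from d71a487: {281f75a, 3304bd7, 5662a4e, bea551c, c9978b4, d71a487}.
Only in 0e70a13's history (ahead): {0e70a13} — 1.
Only in d71a487's history (behind): {281f75a, 3304bd7, 5662a4e, bea551c, d71a487} — 5.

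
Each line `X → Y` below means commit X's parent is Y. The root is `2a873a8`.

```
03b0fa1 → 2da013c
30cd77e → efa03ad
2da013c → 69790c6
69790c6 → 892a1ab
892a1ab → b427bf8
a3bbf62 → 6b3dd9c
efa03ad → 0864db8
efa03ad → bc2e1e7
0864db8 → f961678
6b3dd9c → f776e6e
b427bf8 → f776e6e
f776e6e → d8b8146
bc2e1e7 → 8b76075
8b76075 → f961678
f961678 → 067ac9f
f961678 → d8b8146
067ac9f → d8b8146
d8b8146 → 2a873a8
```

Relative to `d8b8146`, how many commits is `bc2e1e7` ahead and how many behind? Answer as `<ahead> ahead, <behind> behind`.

Reachable from bc2e1e7: {067ac9f, 2a873a8, 8b76075, bc2e1e7, d8b8146, f961678}.
Reachable from d8b8146: {2a873a8, d8b8146}.
Only in bc2e1e7's history (ahead): {067ac9f, 8b76075, bc2e1e7, f961678} — 4.
Only in d8b8146's history (behind): {} — 0.

4 ahead, 0 behind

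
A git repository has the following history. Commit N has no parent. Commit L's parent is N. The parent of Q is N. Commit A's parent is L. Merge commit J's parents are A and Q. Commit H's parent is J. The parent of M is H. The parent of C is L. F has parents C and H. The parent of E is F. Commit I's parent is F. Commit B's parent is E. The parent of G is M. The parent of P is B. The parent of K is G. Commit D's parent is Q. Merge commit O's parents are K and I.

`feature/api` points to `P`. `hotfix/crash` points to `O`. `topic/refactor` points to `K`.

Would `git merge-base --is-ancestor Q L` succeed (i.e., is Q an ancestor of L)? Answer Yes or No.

Ancestors of L: {L, N}.
Q is not in that set, so it is not an ancestor of L.

No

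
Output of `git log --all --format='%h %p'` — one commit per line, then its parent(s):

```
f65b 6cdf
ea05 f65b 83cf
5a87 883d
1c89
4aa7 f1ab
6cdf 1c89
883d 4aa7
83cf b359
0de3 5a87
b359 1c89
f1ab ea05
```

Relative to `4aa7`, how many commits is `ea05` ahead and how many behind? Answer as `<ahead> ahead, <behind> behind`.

Reachable from ea05: {1c89, 6cdf, 83cf, b359, ea05, f65b}.
Reachable from 4aa7: {1c89, 4aa7, 6cdf, 83cf, b359, ea05, f1ab, f65b}.
Only in ea05's history (ahead): {} — 0.
Only in 4aa7's history (behind): {4aa7, f1ab} — 2.

0 ahead, 2 behind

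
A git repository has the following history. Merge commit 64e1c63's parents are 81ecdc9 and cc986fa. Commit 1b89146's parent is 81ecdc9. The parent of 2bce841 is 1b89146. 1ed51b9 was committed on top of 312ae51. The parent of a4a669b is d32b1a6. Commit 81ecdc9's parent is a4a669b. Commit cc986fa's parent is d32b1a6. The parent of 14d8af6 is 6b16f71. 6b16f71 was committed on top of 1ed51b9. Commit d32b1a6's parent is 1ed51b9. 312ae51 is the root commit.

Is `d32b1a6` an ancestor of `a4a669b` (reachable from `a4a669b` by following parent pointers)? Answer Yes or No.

Ancestors of a4a669b (commits reachable by following parents): {1ed51b9, 312ae51, a4a669b, d32b1a6}.
d32b1a6 is in that set, so it is an ancestor of a4a669b.

Yes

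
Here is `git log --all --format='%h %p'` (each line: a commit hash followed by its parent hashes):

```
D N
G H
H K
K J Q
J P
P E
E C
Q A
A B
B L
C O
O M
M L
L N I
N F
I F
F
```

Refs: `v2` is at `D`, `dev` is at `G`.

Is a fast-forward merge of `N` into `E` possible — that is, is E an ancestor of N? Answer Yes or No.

No

A fast-forward from E to N is possible iff E is an ancestor of N.
Ancestors of N: {F, N}.
E is not among them, so fast-forward is not possible.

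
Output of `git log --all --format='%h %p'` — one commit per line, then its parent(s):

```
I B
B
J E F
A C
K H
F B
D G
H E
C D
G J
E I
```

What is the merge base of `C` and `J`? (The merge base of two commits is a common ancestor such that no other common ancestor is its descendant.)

J

Ancestors of C: {B, C, D, E, F, G, I, J}.
Ancestors of J: {B, E, F, I, J}.
Common ancestors: {B, E, F, I, J}.
Among these, J is not an ancestor of any other common ancestor — it is the merge base.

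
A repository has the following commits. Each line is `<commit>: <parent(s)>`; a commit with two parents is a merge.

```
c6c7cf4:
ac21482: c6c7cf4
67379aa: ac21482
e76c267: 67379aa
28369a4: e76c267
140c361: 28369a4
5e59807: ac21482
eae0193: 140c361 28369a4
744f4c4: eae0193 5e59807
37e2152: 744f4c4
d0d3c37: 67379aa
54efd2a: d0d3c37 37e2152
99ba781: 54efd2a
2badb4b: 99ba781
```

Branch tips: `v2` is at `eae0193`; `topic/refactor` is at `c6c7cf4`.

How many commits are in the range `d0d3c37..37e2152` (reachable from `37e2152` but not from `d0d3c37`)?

7

Reachable from 37e2152: {140c361, 28369a4, 37e2152, 5e59807, 67379aa, 744f4c4, ac21482, c6c7cf4, e76c267, eae0193}.
Reachable from d0d3c37: {67379aa, ac21482, c6c7cf4, d0d3c37}.
In 37e2152's history but not d0d3c37's: {140c361, 28369a4, 37e2152, 5e59807, 744f4c4, e76c267, eae0193} — 7 commits.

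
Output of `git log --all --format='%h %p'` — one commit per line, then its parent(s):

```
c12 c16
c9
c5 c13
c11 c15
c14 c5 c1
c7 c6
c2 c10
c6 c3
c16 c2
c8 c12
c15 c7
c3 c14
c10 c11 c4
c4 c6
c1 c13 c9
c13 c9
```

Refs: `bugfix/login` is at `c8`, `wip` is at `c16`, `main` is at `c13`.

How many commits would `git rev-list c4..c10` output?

4

Reachable from c10: {c1, c10, c11, c13, c14, c15, c3, c4, c5, c6, c7, c9}.
Reachable from c4: {c1, c13, c14, c3, c4, c5, c6, c9}.
In c10's history but not c4's: {c10, c11, c15, c7} — 4 commits.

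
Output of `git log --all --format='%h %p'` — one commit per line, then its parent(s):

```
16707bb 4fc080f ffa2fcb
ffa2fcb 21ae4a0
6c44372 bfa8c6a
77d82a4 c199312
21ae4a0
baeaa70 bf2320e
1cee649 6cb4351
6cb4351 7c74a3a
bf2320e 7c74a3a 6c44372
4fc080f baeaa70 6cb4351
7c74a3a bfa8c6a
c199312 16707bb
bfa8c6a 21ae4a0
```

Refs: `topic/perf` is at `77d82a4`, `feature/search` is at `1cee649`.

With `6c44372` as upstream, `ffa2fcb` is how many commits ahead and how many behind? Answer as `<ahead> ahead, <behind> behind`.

Reachable from ffa2fcb: {21ae4a0, ffa2fcb}.
Reachable from 6c44372: {21ae4a0, 6c44372, bfa8c6a}.
Only in ffa2fcb's history (ahead): {ffa2fcb} — 1.
Only in 6c44372's history (behind): {6c44372, bfa8c6a} — 2.

1 ahead, 2 behind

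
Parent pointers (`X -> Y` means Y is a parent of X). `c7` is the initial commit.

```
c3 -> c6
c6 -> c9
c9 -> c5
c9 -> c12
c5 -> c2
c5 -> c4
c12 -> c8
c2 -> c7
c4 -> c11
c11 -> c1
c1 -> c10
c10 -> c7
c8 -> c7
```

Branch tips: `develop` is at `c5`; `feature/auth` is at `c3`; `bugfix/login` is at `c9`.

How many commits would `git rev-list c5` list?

7

Walking parent pointers from c5: reachable set = {c1, c10, c11, c2, c4, c5, c7}.
That is 7 commits.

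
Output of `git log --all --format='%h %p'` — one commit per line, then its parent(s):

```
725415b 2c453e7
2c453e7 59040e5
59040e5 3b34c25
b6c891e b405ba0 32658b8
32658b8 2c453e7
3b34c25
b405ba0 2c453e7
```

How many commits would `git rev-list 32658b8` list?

4

Walking parent pointers from 32658b8: reachable set = {2c453e7, 32658b8, 3b34c25, 59040e5}.
That is 4 commits.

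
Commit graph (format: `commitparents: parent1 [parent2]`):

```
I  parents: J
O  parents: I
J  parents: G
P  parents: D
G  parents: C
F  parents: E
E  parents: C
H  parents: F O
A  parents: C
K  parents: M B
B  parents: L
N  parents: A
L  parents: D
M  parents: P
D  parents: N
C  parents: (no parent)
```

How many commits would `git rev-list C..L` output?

Reachable from L: {A, C, D, L, N}.
Reachable from C: {C}.
In L's history but not C's: {A, D, L, N} — 4 commits.

4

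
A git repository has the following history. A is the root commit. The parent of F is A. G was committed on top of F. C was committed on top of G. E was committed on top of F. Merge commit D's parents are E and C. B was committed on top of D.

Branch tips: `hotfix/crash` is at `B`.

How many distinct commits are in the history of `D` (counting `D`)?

6

Walking parent pointers from D: reachable set = {A, C, D, E, F, G}.
That is 6 commits.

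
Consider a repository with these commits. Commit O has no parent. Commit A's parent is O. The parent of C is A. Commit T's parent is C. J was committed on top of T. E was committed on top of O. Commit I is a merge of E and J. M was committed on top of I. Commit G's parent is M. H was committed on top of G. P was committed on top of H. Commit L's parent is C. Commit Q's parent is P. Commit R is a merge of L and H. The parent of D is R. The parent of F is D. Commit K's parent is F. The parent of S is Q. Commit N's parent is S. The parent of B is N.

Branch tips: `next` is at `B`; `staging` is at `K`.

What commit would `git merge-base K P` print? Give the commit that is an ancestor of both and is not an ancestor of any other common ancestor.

Ancestors of K: {A, C, D, E, F, G, H, I, J, K, L, M, O, R, T}.
Ancestors of P: {A, C, E, G, H, I, J, M, O, P, T}.
Common ancestors: {A, C, E, G, H, I, J, M, O, T}.
Among these, H is not an ancestor of any other common ancestor — it is the merge base.

H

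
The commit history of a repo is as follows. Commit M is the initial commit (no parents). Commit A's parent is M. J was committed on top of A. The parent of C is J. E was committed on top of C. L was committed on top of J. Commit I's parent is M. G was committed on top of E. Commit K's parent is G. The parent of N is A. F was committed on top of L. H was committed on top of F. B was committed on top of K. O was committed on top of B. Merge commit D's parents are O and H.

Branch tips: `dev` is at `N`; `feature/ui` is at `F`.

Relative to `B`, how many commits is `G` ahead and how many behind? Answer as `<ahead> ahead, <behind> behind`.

0 ahead, 2 behind

Reachable from G: {A, C, E, G, J, M}.
Reachable from B: {A, B, C, E, G, J, K, M}.
Only in G's history (ahead): {} — 0.
Only in B's history (behind): {B, K} — 2.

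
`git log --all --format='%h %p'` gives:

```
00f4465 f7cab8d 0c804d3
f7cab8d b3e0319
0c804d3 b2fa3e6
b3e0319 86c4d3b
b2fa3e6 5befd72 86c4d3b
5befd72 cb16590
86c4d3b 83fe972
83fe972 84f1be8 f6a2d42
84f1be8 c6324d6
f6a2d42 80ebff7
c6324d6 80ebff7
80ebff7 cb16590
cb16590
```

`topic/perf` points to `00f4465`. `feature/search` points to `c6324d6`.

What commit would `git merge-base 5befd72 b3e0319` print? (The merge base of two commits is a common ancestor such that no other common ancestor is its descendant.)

cb16590

Ancestors of 5befd72: {5befd72, cb16590}.
Ancestors of b3e0319: {80ebff7, 83fe972, 84f1be8, 86c4d3b, b3e0319, c6324d6, cb16590, f6a2d42}.
Common ancestors: {cb16590}.
The only common ancestor is cb16590, so it is the merge base.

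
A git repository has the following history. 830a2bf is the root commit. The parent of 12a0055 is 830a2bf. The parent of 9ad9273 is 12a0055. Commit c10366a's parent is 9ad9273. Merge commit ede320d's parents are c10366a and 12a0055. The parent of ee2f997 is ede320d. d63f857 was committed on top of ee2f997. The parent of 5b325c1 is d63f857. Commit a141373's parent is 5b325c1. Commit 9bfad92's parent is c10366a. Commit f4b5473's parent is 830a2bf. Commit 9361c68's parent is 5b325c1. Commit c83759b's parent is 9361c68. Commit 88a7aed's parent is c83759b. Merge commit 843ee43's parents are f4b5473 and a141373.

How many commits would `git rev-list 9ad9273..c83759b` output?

Reachable from c83759b: {12a0055, 5b325c1, 830a2bf, 9361c68, 9ad9273, c10366a, c83759b, d63f857, ede320d, ee2f997}.
Reachable from 9ad9273: {12a0055, 830a2bf, 9ad9273}.
In c83759b's history but not 9ad9273's: {5b325c1, 9361c68, c10366a, c83759b, d63f857, ede320d, ee2f997} — 7 commits.

7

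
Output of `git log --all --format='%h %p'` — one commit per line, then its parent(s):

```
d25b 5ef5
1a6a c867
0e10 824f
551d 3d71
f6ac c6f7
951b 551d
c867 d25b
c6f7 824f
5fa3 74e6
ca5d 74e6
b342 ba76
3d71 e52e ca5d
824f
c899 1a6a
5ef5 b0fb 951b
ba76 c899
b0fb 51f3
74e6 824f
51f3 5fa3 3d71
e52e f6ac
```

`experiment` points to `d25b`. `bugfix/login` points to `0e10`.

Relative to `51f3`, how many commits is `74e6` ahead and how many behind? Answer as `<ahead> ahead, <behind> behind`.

Reachable from 74e6: {74e6, 824f}.
Reachable from 51f3: {3d71, 51f3, 5fa3, 74e6, 824f, c6f7, ca5d, e52e, f6ac}.
Only in 74e6's history (ahead): {} — 0.
Only in 51f3's history (behind): {3d71, 51f3, 5fa3, c6f7, ca5d, e52e, f6ac} — 7.

0 ahead, 7 behind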